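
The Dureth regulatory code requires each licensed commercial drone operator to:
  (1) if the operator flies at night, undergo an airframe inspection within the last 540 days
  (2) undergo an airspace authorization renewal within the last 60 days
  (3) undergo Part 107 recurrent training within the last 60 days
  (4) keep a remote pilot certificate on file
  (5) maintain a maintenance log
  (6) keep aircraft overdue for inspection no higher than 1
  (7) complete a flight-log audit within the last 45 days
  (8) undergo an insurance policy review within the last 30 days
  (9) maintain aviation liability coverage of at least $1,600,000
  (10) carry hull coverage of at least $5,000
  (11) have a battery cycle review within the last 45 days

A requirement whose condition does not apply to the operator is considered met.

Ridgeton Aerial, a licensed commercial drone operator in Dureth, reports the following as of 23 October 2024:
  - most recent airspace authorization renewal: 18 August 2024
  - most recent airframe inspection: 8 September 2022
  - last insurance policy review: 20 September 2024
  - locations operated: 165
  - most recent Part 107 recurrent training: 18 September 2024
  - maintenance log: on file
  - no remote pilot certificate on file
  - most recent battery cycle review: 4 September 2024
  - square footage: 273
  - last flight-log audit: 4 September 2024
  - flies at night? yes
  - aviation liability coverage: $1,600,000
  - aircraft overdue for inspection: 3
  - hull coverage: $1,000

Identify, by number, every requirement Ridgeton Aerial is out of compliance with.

1. condition 'flies at night' holds; airframe inspection 776 days ago vs limit 540 → not met
2. airspace authorization renewal 66 days ago vs limit 60 → not met
3. Part 107 recurrent training 35 days ago vs limit 60 → met
4. remote pilot certificate absent → not met
5. maintenance log present → met
6. aircraft overdue for inspection 3 > 1 → not met
7. flight-log audit 49 days ago vs limit 45 → not met
8. insurance policy review 33 days ago vs limit 30 → not met
9. aviation liability coverage $1,600,000 ≥ $1,600,000 → met
10. hull coverage $1,000 < $5,000 → not met
11. battery cycle review 49 days ago vs limit 45 → not met
Not met: 1, 2, 4, 6, 7, 8, 10, 11

1, 2, 4, 6, 7, 8, 10, 11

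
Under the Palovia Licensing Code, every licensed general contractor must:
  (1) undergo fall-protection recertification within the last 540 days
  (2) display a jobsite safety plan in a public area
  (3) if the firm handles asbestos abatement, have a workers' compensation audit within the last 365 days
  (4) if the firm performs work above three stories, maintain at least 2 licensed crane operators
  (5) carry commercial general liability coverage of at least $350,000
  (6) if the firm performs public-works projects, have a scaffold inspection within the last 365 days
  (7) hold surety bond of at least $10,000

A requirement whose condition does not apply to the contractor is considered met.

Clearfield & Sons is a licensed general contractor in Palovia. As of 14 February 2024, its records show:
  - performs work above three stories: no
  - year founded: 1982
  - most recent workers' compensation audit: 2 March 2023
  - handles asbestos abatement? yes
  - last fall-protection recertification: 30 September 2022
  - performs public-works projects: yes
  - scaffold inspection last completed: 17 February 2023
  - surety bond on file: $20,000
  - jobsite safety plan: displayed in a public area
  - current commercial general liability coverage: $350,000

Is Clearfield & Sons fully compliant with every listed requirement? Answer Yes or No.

Yes

1. fall-protection recertification 502 days ago vs limit 540 → met
2. jobsite safety plan present → met
3. condition 'handles asbestos abatement' holds; workers' compensation audit 349 days ago vs limit 365 → met
4. condition 'performs work above three stories' does not hold → requirement n/a → met
5. commercial general liability coverage $350,000 ≥ $350,000 → met
6. condition 'performs public-works projects' holds; scaffold inspection 362 days ago vs limit 365 → met
7. surety bond $20,000 ≥ $10,000 → met
All met.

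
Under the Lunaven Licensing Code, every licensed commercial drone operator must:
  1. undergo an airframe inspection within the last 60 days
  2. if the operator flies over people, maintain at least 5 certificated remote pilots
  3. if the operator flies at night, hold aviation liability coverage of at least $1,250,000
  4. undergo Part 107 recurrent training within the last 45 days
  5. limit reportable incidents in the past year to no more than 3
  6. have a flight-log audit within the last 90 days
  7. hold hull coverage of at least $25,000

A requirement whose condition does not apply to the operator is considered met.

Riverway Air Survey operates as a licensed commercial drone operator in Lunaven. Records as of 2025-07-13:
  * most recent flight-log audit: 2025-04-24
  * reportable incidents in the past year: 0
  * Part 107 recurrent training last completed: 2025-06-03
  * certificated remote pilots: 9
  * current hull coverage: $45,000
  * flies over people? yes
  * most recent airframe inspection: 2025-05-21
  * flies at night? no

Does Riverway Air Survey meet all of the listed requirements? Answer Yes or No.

Yes

1. airframe inspection 53 days ago vs limit 60 → met
2. condition 'flies over people' holds; certificated remote pilots 9 ≥ 5 → met
3. condition 'flies at night' does not hold → requirement n/a → met
4. Part 107 recurrent training 40 days ago vs limit 45 → met
5. reportable incidents in the past year 0 ≤ 3 → met
6. flight-log audit 80 days ago vs limit 90 → met
7. hull coverage $45,000 ≥ $25,000 → met
All met.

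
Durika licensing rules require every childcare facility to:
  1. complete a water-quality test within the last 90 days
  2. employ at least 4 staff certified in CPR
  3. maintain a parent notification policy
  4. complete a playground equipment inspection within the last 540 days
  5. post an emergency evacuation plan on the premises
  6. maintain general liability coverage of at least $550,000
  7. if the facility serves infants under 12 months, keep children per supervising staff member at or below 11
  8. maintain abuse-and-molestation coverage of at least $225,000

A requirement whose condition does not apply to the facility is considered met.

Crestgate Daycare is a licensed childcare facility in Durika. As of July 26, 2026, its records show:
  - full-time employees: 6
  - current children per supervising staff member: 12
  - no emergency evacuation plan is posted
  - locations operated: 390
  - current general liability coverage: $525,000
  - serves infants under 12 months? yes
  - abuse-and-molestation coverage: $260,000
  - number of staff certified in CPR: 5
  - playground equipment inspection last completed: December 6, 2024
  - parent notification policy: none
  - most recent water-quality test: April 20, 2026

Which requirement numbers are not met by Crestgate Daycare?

1, 3, 4, 5, 6, 7

1. water-quality test 97 days ago vs limit 90 → not met
2. staff certified in CPR 5 ≥ 4 → met
3. parent notification policy absent → not met
4. playground equipment inspection 597 days ago vs limit 540 → not met
5. emergency evacuation plan absent → not met
6. general liability coverage $525,000 < $550,000 → not met
7. condition 'serves infants under 12 months' holds; children per supervising staff member 12 > 11 → not met
8. abuse-and-molestation coverage $260,000 ≥ $225,000 → met
Not met: 1, 3, 4, 5, 6, 7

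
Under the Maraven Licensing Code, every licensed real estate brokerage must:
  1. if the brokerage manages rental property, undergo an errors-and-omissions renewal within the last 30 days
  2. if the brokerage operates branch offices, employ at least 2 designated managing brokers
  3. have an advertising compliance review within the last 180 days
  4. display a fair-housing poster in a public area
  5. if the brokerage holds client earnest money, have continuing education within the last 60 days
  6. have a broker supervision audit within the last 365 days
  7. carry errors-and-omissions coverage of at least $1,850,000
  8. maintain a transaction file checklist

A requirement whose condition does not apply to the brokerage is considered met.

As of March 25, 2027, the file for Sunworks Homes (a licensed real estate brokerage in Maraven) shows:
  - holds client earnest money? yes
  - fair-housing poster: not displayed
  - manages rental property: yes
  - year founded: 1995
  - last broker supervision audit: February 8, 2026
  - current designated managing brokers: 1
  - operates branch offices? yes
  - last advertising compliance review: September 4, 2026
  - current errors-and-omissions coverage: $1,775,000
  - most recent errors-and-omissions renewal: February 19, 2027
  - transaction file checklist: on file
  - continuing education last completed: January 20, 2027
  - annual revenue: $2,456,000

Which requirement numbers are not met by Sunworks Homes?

1, 2, 3, 4, 5, 6, 7

1. condition 'manages rental property' holds; errors-and-omissions renewal 34 days ago vs limit 30 → not met
2. condition 'operates branch offices' holds; designated managing brokers 1 < 2 → not met
3. advertising compliance review 202 days ago vs limit 180 → not met
4. fair-housing poster absent → not met
5. condition 'holds client earnest money' holds; continuing education 64 days ago vs limit 60 → not met
6. broker supervision audit 410 days ago vs limit 365 → not met
7. errors-and-omissions coverage $1,775,000 < $1,850,000 → not met
8. transaction file checklist present → met
Not met: 1, 2, 3, 4, 5, 6, 7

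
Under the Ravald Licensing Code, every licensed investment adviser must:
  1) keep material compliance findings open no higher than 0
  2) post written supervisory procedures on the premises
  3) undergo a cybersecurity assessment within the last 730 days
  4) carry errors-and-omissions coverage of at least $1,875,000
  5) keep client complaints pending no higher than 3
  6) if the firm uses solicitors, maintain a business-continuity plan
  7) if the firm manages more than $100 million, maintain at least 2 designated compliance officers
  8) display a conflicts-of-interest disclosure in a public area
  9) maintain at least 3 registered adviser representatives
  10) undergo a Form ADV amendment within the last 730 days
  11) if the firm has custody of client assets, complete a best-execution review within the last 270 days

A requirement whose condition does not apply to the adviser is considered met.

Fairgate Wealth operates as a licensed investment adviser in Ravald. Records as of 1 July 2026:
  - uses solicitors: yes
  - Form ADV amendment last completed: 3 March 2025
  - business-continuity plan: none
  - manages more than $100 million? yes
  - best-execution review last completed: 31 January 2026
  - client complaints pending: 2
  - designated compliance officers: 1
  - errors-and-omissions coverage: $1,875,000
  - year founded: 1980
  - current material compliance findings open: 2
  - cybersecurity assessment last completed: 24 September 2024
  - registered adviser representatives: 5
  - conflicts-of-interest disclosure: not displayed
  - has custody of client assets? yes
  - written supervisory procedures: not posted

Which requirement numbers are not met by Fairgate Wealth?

1. material compliance findings open 2 > 0 → not met
2. written supervisory procedures absent → not met
3. cybersecurity assessment 645 days ago vs limit 730 → met
4. errors-and-omissions coverage $1,875,000 ≥ $1,875,000 → met
5. client complaints pending 2 ≤ 3 → met
6. condition 'uses solicitors' holds; business-continuity plan absent → not met
7. condition 'manages more than $100 million' holds; designated compliance officers 1 < 2 → not met
8. conflicts-of-interest disclosure absent → not met
9. registered adviser representatives 5 ≥ 3 → met
10. Form ADV amendment 485 days ago vs limit 730 → met
11. condition 'has custody of client assets' holds; best-execution review 151 days ago vs limit 270 → met
Not met: 1, 2, 6, 7, 8

1, 2, 6, 7, 8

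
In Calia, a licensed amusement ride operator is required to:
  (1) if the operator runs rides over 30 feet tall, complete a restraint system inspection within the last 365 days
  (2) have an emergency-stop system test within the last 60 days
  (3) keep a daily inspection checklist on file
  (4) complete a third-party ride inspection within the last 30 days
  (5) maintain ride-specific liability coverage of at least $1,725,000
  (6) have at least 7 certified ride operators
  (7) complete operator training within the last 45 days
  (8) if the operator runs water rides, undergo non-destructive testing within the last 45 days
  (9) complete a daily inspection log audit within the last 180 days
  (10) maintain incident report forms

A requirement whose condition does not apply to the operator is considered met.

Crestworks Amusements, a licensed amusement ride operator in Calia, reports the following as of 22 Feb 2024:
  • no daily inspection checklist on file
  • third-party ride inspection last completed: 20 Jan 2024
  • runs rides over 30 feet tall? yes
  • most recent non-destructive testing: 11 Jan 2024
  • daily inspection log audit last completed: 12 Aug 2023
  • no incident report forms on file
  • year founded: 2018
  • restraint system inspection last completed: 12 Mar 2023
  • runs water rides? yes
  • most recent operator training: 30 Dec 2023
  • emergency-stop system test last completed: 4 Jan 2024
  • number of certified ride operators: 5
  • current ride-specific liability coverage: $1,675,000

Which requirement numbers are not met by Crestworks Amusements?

1. condition 'runs rides over 30 feet tall' holds; restraint system inspection 347 days ago vs limit 365 → met
2. emergency-stop system test 49 days ago vs limit 60 → met
3. daily inspection checklist absent → not met
4. third-party ride inspection 33 days ago vs limit 30 → not met
5. ride-specific liability coverage $1,675,000 < $1,725,000 → not met
6. certified ride operators 5 < 7 → not met
7. operator training 54 days ago vs limit 45 → not met
8. condition 'runs water rides' holds; non-destructive testing 42 days ago vs limit 45 → met
9. daily inspection log audit 194 days ago vs limit 180 → not met
10. incident report forms absent → not met
Not met: 3, 4, 5, 6, 7, 9, 10

3, 4, 5, 6, 7, 9, 10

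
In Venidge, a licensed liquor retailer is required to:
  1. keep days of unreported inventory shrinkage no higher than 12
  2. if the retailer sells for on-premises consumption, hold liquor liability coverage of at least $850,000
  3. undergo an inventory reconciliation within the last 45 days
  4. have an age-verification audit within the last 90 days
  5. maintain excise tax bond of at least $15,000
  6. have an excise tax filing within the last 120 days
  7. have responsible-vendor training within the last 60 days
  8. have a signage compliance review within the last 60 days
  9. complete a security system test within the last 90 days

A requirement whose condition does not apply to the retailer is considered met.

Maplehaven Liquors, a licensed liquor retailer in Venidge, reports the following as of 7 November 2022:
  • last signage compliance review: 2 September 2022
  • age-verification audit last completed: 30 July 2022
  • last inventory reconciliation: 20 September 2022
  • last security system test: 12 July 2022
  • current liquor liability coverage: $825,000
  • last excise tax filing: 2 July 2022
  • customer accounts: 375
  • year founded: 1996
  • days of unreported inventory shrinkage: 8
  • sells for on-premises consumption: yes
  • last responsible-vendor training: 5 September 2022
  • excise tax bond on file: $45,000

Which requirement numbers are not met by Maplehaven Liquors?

1. days of unreported inventory shrinkage 8 ≤ 12 → met
2. condition 'sells for on-premises consumption' holds; liquor liability coverage $825,000 < $850,000 → not met
3. inventory reconciliation 48 days ago vs limit 45 → not met
4. age-verification audit 100 days ago vs limit 90 → not met
5. excise tax bond $45,000 ≥ $15,000 → met
6. excise tax filing 128 days ago vs limit 120 → not met
7. responsible-vendor training 63 days ago vs limit 60 → not met
8. signage compliance review 66 days ago vs limit 60 → not met
9. security system test 118 days ago vs limit 90 → not met
Not met: 2, 3, 4, 6, 7, 8, 9

2, 3, 4, 6, 7, 8, 9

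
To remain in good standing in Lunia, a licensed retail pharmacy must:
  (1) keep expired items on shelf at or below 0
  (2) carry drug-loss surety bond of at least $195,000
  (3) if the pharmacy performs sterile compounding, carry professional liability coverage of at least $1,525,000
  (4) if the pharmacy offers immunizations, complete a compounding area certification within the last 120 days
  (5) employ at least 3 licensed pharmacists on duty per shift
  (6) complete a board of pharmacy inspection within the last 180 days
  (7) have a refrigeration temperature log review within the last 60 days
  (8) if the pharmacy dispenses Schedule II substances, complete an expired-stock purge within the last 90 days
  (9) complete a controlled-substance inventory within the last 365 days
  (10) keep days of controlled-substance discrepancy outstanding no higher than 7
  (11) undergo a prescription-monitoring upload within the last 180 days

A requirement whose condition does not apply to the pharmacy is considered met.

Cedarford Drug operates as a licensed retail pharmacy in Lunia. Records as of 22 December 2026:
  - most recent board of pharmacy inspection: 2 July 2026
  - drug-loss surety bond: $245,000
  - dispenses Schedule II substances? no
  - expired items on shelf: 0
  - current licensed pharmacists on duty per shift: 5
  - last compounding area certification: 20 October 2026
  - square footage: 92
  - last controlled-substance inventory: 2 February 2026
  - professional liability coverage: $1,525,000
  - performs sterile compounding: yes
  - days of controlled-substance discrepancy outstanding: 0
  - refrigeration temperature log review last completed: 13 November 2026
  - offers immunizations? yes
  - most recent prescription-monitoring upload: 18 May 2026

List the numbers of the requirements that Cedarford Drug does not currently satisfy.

1. expired items on shelf 0 ≤ 0 → met
2. drug-loss surety bond $245,000 ≥ $195,000 → met
3. condition 'performs sterile compounding' holds; professional liability coverage $1,525,000 ≥ $1,525,000 → met
4. condition 'offers immunizations' holds; compounding area certification 63 days ago vs limit 120 → met
5. licensed pharmacists on duty per shift 5 ≥ 3 → met
6. board of pharmacy inspection 173 days ago vs limit 180 → met
7. refrigeration temperature log review 39 days ago vs limit 60 → met
8. condition 'dispenses Schedule II substances' does not hold → requirement n/a → met
9. controlled-substance inventory 323 days ago vs limit 365 → met
10. days of controlled-substance discrepancy outstanding 0 ≤ 7 → met
11. prescription-monitoring upload 218 days ago vs limit 180 → not met
Not met: 11

11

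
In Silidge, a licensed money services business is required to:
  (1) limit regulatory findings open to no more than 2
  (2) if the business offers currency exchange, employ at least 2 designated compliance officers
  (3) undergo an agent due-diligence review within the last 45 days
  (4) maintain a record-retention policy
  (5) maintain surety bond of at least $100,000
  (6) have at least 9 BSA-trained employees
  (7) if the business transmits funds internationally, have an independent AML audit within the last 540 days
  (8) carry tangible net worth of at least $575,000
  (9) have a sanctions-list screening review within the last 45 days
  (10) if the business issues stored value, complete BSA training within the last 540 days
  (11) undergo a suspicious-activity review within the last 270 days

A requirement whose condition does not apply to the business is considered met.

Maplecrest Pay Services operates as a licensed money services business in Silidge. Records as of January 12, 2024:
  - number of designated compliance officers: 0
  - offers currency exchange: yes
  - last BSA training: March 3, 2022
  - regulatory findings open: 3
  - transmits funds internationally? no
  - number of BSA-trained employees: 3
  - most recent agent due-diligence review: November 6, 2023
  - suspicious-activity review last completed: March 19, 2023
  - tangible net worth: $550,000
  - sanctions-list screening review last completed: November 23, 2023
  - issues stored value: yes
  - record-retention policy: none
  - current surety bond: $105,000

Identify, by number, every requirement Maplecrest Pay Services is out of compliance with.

1, 2, 3, 4, 6, 8, 9, 10, 11

1. regulatory findings open 3 > 2 → not met
2. condition 'offers currency exchange' holds; designated compliance officers 0 < 2 → not met
3. agent due-diligence review 67 days ago vs limit 45 → not met
4. record-retention policy absent → not met
5. surety bond $105,000 ≥ $100,000 → met
6. BSA-trained employees 3 < 9 → not met
7. condition 'transmits funds internationally' does not hold → requirement n/a → met
8. tangible net worth $550,000 < $575,000 → not met
9. sanctions-list screening review 50 days ago vs limit 45 → not met
10. condition 'issues stored value' holds; BSA training 680 days ago vs limit 540 → not met
11. suspicious-activity review 299 days ago vs limit 270 → not met
Not met: 1, 2, 3, 4, 6, 8, 9, 10, 11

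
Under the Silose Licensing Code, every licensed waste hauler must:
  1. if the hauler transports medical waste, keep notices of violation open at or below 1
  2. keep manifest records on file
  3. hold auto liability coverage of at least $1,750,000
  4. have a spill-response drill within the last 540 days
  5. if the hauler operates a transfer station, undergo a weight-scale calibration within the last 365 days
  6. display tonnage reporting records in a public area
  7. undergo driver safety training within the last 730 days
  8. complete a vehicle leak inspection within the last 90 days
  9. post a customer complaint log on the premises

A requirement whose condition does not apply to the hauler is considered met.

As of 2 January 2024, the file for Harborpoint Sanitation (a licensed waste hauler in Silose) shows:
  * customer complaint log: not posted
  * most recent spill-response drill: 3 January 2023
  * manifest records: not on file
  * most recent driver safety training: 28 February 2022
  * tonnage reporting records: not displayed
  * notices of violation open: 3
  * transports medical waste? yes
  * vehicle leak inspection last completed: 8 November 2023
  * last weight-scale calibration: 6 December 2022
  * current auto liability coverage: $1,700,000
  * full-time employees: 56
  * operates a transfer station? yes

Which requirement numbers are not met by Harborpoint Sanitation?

1. condition 'transports medical waste' holds; notices of violation open 3 > 1 → not met
2. manifest records absent → not met
3. auto liability coverage $1,700,000 < $1,750,000 → not met
4. spill-response drill 364 days ago vs limit 540 → met
5. condition 'operates a transfer station' holds; weight-scale calibration 392 days ago vs limit 365 → not met
6. tonnage reporting records absent → not met
7. driver safety training 673 days ago vs limit 730 → met
8. vehicle leak inspection 55 days ago vs limit 90 → met
9. customer complaint log absent → not met
Not met: 1, 2, 3, 5, 6, 9

1, 2, 3, 5, 6, 9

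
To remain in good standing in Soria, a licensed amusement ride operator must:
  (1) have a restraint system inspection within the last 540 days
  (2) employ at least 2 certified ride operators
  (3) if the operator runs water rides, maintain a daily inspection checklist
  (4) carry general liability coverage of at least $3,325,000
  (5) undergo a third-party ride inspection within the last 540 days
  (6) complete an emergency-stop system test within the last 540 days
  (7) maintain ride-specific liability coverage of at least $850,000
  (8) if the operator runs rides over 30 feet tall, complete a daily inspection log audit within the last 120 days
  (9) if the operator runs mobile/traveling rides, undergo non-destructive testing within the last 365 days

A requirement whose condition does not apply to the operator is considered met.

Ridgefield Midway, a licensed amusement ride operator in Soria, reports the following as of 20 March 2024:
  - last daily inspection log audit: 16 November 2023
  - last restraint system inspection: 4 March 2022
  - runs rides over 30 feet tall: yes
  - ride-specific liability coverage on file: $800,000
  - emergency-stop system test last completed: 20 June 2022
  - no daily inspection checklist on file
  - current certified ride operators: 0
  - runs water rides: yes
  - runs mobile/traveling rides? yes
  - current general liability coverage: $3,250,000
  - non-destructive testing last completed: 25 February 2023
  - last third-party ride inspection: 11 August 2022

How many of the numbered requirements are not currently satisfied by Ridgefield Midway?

9

1. restraint system inspection 747 days ago vs limit 540 → not met
2. certified ride operators 0 < 2 → not met
3. condition 'runs water rides' holds; daily inspection checklist absent → not met
4. general liability coverage $3,250,000 < $3,325,000 → not met
5. third-party ride inspection 587 days ago vs limit 540 → not met
6. emergency-stop system test 639 days ago vs limit 540 → not met
7. ride-specific liability coverage $800,000 < $850,000 → not met
8. condition 'runs rides over 30 feet tall' holds; daily inspection log audit 125 days ago vs limit 120 → not met
9. condition 'runs mobile/traveling rides' holds; non-destructive testing 389 days ago vs limit 365 → not met
Not met: 9 of 9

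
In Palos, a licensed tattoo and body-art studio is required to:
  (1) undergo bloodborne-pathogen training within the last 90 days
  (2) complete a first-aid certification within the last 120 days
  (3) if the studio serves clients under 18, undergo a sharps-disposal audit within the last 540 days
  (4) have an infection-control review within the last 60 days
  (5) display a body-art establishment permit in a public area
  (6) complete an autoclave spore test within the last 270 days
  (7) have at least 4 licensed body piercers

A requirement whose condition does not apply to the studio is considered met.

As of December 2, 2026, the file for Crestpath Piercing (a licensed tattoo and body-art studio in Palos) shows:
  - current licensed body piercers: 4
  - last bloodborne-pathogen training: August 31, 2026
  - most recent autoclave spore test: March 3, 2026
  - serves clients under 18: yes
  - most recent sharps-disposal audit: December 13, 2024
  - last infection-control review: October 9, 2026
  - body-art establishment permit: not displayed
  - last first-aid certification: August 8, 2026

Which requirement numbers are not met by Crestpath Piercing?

1, 3, 5, 6

1. bloodborne-pathogen training 93 days ago vs limit 90 → not met
2. first-aid certification 116 days ago vs limit 120 → met
3. condition 'serves clients under 18' holds; sharps-disposal audit 719 days ago vs limit 540 → not met
4. infection-control review 54 days ago vs limit 60 → met
5. body-art establishment permit absent → not met
6. autoclave spore test 274 days ago vs limit 270 → not met
7. licensed body piercers 4 ≥ 4 → met
Not met: 1, 3, 5, 6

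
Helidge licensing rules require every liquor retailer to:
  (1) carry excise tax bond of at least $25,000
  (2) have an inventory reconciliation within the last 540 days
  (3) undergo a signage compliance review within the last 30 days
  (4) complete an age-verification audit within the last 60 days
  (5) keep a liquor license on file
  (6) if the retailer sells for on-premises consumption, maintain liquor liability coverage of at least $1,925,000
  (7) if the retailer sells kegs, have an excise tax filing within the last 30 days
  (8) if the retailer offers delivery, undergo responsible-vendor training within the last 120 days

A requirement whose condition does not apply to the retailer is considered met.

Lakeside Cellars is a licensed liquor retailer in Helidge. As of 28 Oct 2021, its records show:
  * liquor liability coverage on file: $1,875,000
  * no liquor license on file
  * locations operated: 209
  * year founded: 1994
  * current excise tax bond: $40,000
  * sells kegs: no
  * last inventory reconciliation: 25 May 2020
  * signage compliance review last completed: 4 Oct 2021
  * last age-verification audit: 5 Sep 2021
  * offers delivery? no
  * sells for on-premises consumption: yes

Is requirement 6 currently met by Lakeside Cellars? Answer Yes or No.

6. condition 'sells for on-premises consumption' holds; liquor liability coverage $1,875,000 < $1,925,000 → not met

No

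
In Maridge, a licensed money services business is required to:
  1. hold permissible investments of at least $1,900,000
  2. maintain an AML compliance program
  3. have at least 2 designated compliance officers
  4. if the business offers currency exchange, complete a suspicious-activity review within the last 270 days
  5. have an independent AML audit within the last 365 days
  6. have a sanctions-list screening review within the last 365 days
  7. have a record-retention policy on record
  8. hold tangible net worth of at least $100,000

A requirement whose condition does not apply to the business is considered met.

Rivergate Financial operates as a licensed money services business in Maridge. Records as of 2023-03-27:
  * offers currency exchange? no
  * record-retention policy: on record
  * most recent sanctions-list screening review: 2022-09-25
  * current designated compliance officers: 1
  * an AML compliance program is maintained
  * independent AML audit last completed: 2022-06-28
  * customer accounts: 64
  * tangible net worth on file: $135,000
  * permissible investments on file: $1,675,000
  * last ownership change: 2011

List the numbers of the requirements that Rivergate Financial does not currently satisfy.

1. permissible investments $1,675,000 < $1,900,000 → not met
2. AML compliance program present → met
3. designated compliance officers 1 < 2 → not met
4. condition 'offers currency exchange' does not hold → requirement n/a → met
5. independent AML audit 272 days ago vs limit 365 → met
6. sanctions-list screening review 183 days ago vs limit 365 → met
7. record-retention policy present → met
8. tangible net worth $135,000 ≥ $100,000 → met
Not met: 1, 3

1, 3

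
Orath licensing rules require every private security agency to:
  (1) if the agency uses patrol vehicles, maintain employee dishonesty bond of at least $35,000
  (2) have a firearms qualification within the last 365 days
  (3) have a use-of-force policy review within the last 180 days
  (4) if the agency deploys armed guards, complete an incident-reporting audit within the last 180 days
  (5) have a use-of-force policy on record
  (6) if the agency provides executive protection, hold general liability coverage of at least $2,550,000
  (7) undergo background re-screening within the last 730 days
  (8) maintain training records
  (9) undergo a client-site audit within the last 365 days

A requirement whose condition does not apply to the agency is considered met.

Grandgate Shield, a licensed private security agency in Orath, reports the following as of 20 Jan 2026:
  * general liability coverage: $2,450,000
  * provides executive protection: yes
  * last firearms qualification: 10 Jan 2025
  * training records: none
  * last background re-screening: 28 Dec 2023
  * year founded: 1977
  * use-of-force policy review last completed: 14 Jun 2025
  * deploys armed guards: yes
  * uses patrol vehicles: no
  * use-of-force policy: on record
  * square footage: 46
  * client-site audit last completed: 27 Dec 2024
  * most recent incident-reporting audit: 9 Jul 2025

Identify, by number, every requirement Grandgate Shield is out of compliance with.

2, 3, 4, 6, 7, 8, 9

1. condition 'uses patrol vehicles' does not hold → requirement n/a → met
2. firearms qualification 375 days ago vs limit 365 → not met
3. use-of-force policy review 220 days ago vs limit 180 → not met
4. condition 'deploys armed guards' holds; incident-reporting audit 195 days ago vs limit 180 → not met
5. use-of-force policy present → met
6. condition 'provides executive protection' holds; general liability coverage $2,450,000 < $2,550,000 → not met
7. background re-screening 754 days ago vs limit 730 → not met
8. training records absent → not met
9. client-site audit 389 days ago vs limit 365 → not met
Not met: 2, 3, 4, 6, 7, 8, 9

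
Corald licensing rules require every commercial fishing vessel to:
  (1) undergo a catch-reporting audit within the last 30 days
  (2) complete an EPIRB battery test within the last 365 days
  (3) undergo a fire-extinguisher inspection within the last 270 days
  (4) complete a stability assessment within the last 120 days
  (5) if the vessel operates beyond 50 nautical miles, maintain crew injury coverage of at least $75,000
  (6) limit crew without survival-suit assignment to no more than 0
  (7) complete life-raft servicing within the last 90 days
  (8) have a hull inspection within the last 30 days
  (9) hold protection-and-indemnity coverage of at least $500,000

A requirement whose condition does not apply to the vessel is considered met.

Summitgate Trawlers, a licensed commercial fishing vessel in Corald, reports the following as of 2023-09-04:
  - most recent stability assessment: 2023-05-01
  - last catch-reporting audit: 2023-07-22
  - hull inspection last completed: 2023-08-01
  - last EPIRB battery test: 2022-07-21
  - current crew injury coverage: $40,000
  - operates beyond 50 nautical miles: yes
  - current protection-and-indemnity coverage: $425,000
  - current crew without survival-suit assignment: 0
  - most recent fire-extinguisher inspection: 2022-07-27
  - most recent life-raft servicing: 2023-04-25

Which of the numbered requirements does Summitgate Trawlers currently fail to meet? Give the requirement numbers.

1, 2, 3, 4, 5, 7, 8, 9

1. catch-reporting audit 44 days ago vs limit 30 → not met
2. EPIRB battery test 410 days ago vs limit 365 → not met
3. fire-extinguisher inspection 404 days ago vs limit 270 → not met
4. stability assessment 126 days ago vs limit 120 → not met
5. condition 'operates beyond 50 nautical miles' holds; crew injury coverage $40,000 < $75,000 → not met
6. crew without survival-suit assignment 0 ≤ 0 → met
7. life-raft servicing 132 days ago vs limit 90 → not met
8. hull inspection 34 days ago vs limit 30 → not met
9. protection-and-indemnity coverage $425,000 < $500,000 → not met
Not met: 1, 2, 3, 4, 5, 7, 8, 9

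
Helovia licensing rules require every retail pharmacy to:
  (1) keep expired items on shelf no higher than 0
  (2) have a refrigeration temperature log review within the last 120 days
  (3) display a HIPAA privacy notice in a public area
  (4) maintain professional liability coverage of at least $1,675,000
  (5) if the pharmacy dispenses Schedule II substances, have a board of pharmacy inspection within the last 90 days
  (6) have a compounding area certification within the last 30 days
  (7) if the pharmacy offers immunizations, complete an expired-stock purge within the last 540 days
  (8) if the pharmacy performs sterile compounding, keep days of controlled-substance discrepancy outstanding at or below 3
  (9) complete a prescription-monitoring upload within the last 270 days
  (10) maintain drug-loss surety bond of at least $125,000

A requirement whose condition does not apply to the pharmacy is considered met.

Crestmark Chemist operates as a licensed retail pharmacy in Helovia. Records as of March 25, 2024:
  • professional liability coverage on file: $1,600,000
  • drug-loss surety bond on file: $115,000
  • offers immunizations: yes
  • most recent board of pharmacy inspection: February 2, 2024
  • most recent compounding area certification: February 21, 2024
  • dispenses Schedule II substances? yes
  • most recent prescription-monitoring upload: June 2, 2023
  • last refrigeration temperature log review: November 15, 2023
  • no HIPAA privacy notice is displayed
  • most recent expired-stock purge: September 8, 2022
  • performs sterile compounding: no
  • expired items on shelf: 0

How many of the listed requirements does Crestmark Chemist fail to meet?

1. expired items on shelf 0 ≤ 0 → met
2. refrigeration temperature log review 131 days ago vs limit 120 → not met
3. HIPAA privacy notice absent → not met
4. professional liability coverage $1,600,000 < $1,675,000 → not met
5. condition 'dispenses Schedule II substances' holds; board of pharmacy inspection 52 days ago vs limit 90 → met
6. compounding area certification 33 days ago vs limit 30 → not met
7. condition 'offers immunizations' holds; expired-stock purge 564 days ago vs limit 540 → not met
8. condition 'performs sterile compounding' does not hold → requirement n/a → met
9. prescription-monitoring upload 297 days ago vs limit 270 → not met
10. drug-loss surety bond $115,000 < $125,000 → not met
Not met: 7 of 10

7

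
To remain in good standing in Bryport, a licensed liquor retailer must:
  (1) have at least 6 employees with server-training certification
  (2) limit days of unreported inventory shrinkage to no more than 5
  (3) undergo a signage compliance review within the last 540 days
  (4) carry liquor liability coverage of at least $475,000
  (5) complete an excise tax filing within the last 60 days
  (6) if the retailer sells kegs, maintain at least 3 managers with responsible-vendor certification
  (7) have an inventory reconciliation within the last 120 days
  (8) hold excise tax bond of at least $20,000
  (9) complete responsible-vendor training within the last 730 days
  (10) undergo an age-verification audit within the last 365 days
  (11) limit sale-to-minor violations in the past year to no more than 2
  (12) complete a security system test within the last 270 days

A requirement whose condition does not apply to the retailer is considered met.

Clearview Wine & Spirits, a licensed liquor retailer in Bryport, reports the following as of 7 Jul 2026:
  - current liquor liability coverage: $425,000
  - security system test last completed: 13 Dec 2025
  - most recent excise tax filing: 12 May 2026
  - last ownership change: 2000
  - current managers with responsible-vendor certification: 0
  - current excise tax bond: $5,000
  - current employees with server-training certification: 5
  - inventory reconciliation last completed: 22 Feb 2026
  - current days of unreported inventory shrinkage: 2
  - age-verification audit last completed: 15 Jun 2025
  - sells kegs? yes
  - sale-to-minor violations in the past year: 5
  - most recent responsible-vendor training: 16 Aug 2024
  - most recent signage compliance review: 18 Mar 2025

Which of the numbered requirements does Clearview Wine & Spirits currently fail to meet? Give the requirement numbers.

1. employees with server-training certification 5 < 6 → not met
2. days of unreported inventory shrinkage 2 ≤ 5 → met
3. signage compliance review 476 days ago vs limit 540 → met
4. liquor liability coverage $425,000 < $475,000 → not met
5. excise tax filing 56 days ago vs limit 60 → met
6. condition 'sells kegs' holds; managers with responsible-vendor certification 0 < 3 → not met
7. inventory reconciliation 135 days ago vs limit 120 → not met
8. excise tax bond $5,000 < $20,000 → not met
9. responsible-vendor training 690 days ago vs limit 730 → met
10. age-verification audit 387 days ago vs limit 365 → not met
11. sale-to-minor violations in the past year 5 > 2 → not met
12. security system test 206 days ago vs limit 270 → met
Not met: 1, 4, 6, 7, 8, 10, 11

1, 4, 6, 7, 8, 10, 11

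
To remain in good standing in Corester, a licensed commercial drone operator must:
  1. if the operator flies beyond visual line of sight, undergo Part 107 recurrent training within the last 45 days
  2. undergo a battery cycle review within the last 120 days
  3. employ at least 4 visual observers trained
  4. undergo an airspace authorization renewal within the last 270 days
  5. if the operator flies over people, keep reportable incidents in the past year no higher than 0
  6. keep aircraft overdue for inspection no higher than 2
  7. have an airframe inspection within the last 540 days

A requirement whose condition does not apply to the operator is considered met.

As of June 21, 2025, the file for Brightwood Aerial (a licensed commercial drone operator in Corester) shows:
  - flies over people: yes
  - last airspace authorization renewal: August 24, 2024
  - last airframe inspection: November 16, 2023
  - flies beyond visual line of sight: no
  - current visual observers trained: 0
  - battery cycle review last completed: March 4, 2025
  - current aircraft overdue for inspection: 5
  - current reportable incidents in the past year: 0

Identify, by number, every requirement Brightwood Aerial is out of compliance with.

1. condition 'flies beyond visual line of sight' does not hold → requirement n/a → met
2. battery cycle review 109 days ago vs limit 120 → met
3. visual observers trained 0 < 4 → not met
4. airspace authorization renewal 301 days ago vs limit 270 → not met
5. condition 'flies over people' holds; reportable incidents in the past year 0 ≤ 0 → met
6. aircraft overdue for inspection 5 > 2 → not met
7. airframe inspection 583 days ago vs limit 540 → not met
Not met: 3, 4, 6, 7

3, 4, 6, 7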